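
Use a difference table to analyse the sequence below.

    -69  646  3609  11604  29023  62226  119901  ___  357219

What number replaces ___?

213424

Using the first 7 terms:
Δ: 715  2963  7995  17419  33203  57675
Δ²: 2248  5032  9424  15784  24472
Δ³: 2784  4392  6360  8688
Δ⁴: 1608  1968  2328
Δ⁵: 360  360
Constant fifth difference = 360.
Extend forward: 2328 + 360 = 2688;  8688 + 2688 = 11376;  24472 + 11376 = 35848;  57675 + 35848 = 93523;  119901 + 93523 = 213424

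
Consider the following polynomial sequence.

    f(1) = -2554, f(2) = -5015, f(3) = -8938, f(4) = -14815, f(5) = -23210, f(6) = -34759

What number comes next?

-50170

D1: -2461, -3923, -5877, -8395, -11549
D2: -1462, -1954, -2518, -3154
D3: -492, -564, -636
D4: -72, -72
Constant fourth difference = -72, so extend:
-636 − 72 = -708;  -3154 − 708 = -3862;  -11549 − 3862 = -15411;  -34759 − 15411 = -50170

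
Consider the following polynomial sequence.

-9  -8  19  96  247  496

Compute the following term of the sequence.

Δ: 1, 27, 77, 151, 249
Δ²: 26, 50, 74, 98
Δ³: 24, 24, 24
Constant third difference = 24, so extend:
98 + 24 = 122;  249 + 122 = 371;  496 + 371 = 867

867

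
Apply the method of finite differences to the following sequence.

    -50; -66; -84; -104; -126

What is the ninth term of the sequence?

-234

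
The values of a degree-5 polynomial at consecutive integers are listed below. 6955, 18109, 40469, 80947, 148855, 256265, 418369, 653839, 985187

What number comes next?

1439125

11154 , 22360 , 40478 , 67908 , 107410 , 162104 , 235470 , 331348
11206 , 18118 , 27430 , 39502 , 54694 , 73366 , 95878
6912 , 9312 , 12072 , 15192 , 18672 , 22512
2400 , 2760 , 3120 , 3480 , 3840
360 , 360 , 360 , 360
The fifth differences are constant (360).
3840 + 360 = 4200;  22512 + 4200 = 26712;  95878 + 26712 = 122590;  331348 + 122590 = 453938;  985187 + 453938 = 1439125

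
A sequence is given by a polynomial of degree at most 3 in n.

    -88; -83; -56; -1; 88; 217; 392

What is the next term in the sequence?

5, 27, 55, 89, 129, 175
22, 28, 34, 40, 46
6, 6, 6, 6
Constant third difference = 6, so extend:
46 + 6 = 52;  175 + 52 = 227;  392 + 227 = 619

619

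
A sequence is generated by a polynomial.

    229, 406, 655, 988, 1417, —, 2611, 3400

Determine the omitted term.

Using the first 5 terms:
177, 249, 333, 429
72, 84, 96
12, 12
Constant third difference = 12.
Extend forward: 96 + 12 = 108;  429 + 108 = 537;  1417 + 537 = 1954

1954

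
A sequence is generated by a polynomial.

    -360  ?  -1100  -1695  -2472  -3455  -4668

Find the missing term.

Using the last 5 terms:
First differences: -595  -777  -983  -1213
Second differences: -182  -206  -230
Third differences: -24  -24
Constant third difference = -24.
Extend backward: -182 + 24 = -158;  -595 + 158 = -437;  -1100 + 437 = -663

-663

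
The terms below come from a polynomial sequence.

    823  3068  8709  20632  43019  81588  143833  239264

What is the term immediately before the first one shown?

144

Δ: 2245, 5641, 11923, 22387, 38569, 62245, 95431
Δ²: 3396, 6282, 10464, 16182, 23676, 33186
Δ³: 2886, 4182, 5718, 7494, 9510
Δ⁴: 1296, 1536, 1776, 2016
Δ⁵: 240, 240, 240
The fifth differences are constant at 240.
Work back: 1296 − 240 = 1056;  2886 − 1056 = 1830;  3396 − 1830 = 1566;  2245 − 1566 = 679;  823 − 679 = 144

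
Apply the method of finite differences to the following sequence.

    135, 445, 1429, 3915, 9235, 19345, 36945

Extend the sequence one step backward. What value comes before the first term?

55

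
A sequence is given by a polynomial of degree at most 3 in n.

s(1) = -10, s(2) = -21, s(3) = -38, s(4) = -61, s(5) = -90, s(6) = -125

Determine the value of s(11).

-390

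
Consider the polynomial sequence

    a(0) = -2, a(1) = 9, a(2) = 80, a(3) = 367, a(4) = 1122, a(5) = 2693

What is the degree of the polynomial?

Δ: 11, 71, 287, 755, 1571
Δ²: 60, 216, 468, 816
Δ³: 156, 252, 348
Δ⁴: 96, 96
The fourth differences are constant, so the polynomial has degree 4.

4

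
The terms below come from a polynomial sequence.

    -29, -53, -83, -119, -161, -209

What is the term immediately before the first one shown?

-11

First differences: -24, -30, -36, -42, -48
Second differences: -6, -6, -6, -6
The second differences are constant at -6.
Work back: -24 + 6 = -18;  -29 + 18 = -11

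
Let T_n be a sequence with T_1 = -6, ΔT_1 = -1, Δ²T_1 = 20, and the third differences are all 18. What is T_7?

Build the table forward from the leading diagonal:
Third differences: 18  18  18  18  18  18  18
Second differences: 20  38  56  74  92  110  128
First differences: -1  19  57  113  187  279  389
T: -6  -7  12  69  182  369  648

648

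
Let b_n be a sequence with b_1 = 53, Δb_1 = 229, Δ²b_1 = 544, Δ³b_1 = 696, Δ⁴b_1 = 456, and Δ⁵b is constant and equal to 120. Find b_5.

7473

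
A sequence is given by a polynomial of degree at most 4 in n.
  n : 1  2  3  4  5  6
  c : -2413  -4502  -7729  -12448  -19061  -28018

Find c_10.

-97966

D1: -2089, -3227, -4719, -6613, -8957
D2: -1138, -1492, -1894, -2344
D3: -354, -402, -450
D4: -48, -48
The fourth differences are constant (-48).
-450 − 48 = -498;  -2344 − 498 = -2842;  -8957 − 2842 = -11799;  -28018 − 11799 = -39817
-498 − 48 = -546;  -2842 − 546 = -3388;  -11799 − 3388 = -15187;  -39817 − 15187 = -55004
-546 − 48 = -594;  -3388 − 594 = -3982;  -15187 − 3982 = -19169;  -55004 − 19169 = -74173
-594 − 48 = -642;  -3982 − 642 = -4624;  -19169 − 4624 = -23793;  -74173 − 23793 = -97966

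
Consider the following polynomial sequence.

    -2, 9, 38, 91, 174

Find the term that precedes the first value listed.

-1

11, 29, 53, 83
18, 24, 30
6, 6
The third differences are constant at 6.
Work back: 18 − 6 = 12;  11 − 12 = -1;  -2 + 1 = -1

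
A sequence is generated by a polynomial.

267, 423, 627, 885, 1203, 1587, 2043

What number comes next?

2577

D1: 156, 204, 258, 318, 384, 456
D2: 48, 54, 60, 66, 72
D3: 6, 6, 6, 6
Third differences constant at 6.
72 + 6 = 78;  456 + 78 = 534;  2043 + 534 = 2577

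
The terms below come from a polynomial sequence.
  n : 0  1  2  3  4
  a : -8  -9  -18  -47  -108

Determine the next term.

-213

-1, -9, -29, -61
-8, -20, -32
-12, -12
Third differences constant at -12.
-32 − 12 = -44;  -61 − 44 = -105;  -108 − 105 = -213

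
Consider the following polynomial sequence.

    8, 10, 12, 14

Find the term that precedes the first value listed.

6

D1: 2  2  2
The first differences are constant at 2.
Work back: 8 − 2 = 6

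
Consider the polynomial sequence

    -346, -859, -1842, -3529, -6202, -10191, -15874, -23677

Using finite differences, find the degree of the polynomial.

4

Δ: -513, -983, -1687, -2673, -3989, -5683, -7803
Δ²: -470, -704, -986, -1316, -1694, -2120
Δ³: -234, -282, -330, -378, -426
Δ⁴: -48, -48, -48, -48
The fourth differences are constant, so the polynomial has degree 4.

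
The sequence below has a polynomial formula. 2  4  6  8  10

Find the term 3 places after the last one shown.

16

Δ: 2 , 2 , 2 , 2
First differences constant at 2.
10 + 2 = 12
12 + 2 = 14
14 + 2 = 16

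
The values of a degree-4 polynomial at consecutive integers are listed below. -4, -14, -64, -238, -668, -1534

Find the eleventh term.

First differences: -10, -50, -174, -430, -866
Second differences: -40, -124, -256, -436
Third differences: -84, -132, -180
Fourth differences: -48, -48
The fourth differences are constant (-48).
-180 − 48 = -228;  -436 − 228 = -664;  -866 − 664 = -1530;  -1534 − 1530 = -3064
-228 − 48 = -276;  -664 − 276 = -940;  -1530 − 940 = -2470;  -3064 − 2470 = -5534
-276 − 48 = -324;  -940 − 324 = -1264;  -2470 − 1264 = -3734;  -5534 − 3734 = -9268
-324 − 48 = -372;  -1264 − 372 = -1636;  -3734 − 1636 = -5370;  -9268 − 5370 = -14638
-372 − 48 = -420;  -1636 − 420 = -2056;  -5370 − 2056 = -7426;  -14638 − 7426 = -22064

-22064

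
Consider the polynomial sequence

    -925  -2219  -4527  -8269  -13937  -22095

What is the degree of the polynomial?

4

Δ: -1294, -2308, -3742, -5668, -8158
Δ²: -1014, -1434, -1926, -2490
Δ³: -420, -492, -564
Δ⁴: -72, -72
The fourth differences are constant, so the polynomial has degree 4.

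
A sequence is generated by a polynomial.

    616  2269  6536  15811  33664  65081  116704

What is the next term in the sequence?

197071

1653  4267  9275  17853  31417  51623
2614  5008  8578  13564  20206
2394  3570  4986  6642
1176  1416  1656
240  240
Constant fifth difference = 240, so extend:
1656 + 240 = 1896;  6642 + 1896 = 8538;  20206 + 8538 = 28744;  51623 + 28744 = 80367;  116704 + 80367 = 197071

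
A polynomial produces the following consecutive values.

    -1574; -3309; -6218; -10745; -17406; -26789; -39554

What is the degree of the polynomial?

4

First differences: -1735, -2909, -4527, -6661, -9383, -12765
Second differences: -1174, -1618, -2134, -2722, -3382
Third differences: -444, -516, -588, -660
Fourth differences: -72, -72, -72
The fourth differences are constant, so the polynomial has degree 4.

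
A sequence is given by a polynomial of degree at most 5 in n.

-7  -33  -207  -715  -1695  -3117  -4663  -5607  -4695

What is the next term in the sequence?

Δ: -26  -174  -508  -980  -1422  -1546  -944  912
Δ²: -148  -334  -472  -442  -124  602  1856
Δ³: -186  -138  30  318  726  1254
Δ⁴: 48  168  288  408  528
Δ⁵: 120  120  120  120
Constant fifth difference = 120, so extend:
528 + 120 = 648;  1254 + 648 = 1902;  1856 + 1902 = 3758;  912 + 3758 = 4670;  -4695 + 4670 = -25

-25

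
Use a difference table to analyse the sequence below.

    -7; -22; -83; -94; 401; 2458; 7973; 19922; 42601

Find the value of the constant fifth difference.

Δ: -15, -61, -11, 495, 2057, 5515, 11949, 22679
Δ²: -46, 50, 506, 1562, 3458, 6434, 10730
Δ³: 96, 456, 1056, 1896, 2976, 4296
Δ⁴: 360, 600, 840, 1080, 1320
Δ⁵: 240, 240, 240, 240

240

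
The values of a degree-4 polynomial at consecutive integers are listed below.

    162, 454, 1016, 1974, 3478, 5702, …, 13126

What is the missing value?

8844

Using the first 6 terms:
Δ: 292, 562, 958, 1504, 2224
Δ²: 270, 396, 546, 720
Δ³: 126, 150, 174
Δ⁴: 24, 24
Constant fourth difference = 24.
Extend forward: 174 + 24 = 198;  720 + 198 = 918;  2224 + 918 = 3142;  5702 + 3142 = 8844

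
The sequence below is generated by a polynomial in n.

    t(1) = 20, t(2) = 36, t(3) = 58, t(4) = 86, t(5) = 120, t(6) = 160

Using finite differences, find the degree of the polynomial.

2

D1: 16, 22, 28, 34, 40
D2: 6, 6, 6, 6
The second differences are constant, so the polynomial has degree 2.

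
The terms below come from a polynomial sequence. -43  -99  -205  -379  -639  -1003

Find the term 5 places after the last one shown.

D1: -56  -106  -174  -260  -364
D2: -50  -68  -86  -104
D3: -18  -18  -18
Constant third difference = -18, so extend:
-104 − 18 = -122;  -364 − 122 = -486;  -1003 − 486 = -1489
-122 − 18 = -140;  -486 − 140 = -626;  -1489 − 626 = -2115
-140 − 18 = -158;  -626 − 158 = -784;  -2115 − 784 = -2899
-158 − 18 = -176;  -784 − 176 = -960;  -2899 − 960 = -3859
-176 − 18 = -194;  -960 − 194 = -1154;  -3859 − 1154 = -5013

-5013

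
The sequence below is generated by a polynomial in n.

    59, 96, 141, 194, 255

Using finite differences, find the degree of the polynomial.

2

Δ: 37, 45, 53, 61
Δ²: 8, 8, 8
The second differences are constant, so the polynomial has degree 2.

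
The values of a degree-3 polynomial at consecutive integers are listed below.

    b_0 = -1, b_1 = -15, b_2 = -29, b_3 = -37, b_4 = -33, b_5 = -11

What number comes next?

35

-14, -14, -8, 4, 22
0, 6, 12, 18
6, 6, 6
The third differences are constant (6).
18 + 6 = 24;  22 + 24 = 46;  -11 + 46 = 35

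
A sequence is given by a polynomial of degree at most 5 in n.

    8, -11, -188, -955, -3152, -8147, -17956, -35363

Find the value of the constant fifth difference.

-120

Δ: -19, -177, -767, -2197, -4995, -9809, -17407
Δ²: -158, -590, -1430, -2798, -4814, -7598
Δ³: -432, -840, -1368, -2016, -2784
Δ⁴: -408, -528, -648, -768
Δ⁵: -120, -120, -120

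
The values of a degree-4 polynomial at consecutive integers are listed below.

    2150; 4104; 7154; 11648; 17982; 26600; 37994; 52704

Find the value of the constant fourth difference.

48

D1: 1954, 3050, 4494, 6334, 8618, 11394, 14710
D2: 1096, 1444, 1840, 2284, 2776, 3316
D3: 348, 396, 444, 492, 540
D4: 48, 48, 48, 48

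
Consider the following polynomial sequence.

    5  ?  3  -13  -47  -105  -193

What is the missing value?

Using the last 5 terms:
-16  -34  -58  -88
-18  -24  -30
-6  -6
Constant third difference = -6.
Extend backward: -18 + 6 = -12;  -16 + 12 = -4;  3 + 4 = 7

7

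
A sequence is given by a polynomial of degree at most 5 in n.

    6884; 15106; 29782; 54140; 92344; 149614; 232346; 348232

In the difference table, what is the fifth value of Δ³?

7692

Δ: 8222, 14676, 24358, 38204, 57270, 82732, 115886
Δ²: 6454, 9682, 13846, 19066, 25462, 33154
Δ³: 3228, 4164, 5220, 6396, 7692
Δ⁴: 936, 1056, 1176, 1296
Δ⁵: 120, 120, 120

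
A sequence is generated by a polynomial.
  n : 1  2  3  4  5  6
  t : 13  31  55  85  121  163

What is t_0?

First differences: 18  24  30  36  42
Second differences: 6  6  6  6
The second differences are constant at 6.
Work back: 18 − 6 = 12;  13 − 12 = 1

1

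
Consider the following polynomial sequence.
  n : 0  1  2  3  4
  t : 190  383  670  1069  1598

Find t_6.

3118

Δ: 193, 287, 399, 529
Δ²: 94, 112, 130
Δ³: 18, 18
Third differences constant at 18.
130 + 18 = 148;  529 + 148 = 677;  1598 + 677 = 2275
148 + 18 = 166;  677 + 166 = 843;  2275 + 843 = 3118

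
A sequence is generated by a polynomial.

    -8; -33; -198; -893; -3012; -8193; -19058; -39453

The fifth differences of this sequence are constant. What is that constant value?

Δ: -25, -165, -695, -2119, -5181, -10865, -20395
Δ²: -140, -530, -1424, -3062, -5684, -9530
Δ³: -390, -894, -1638, -2622, -3846
Δ⁴: -504, -744, -984, -1224
Δ⁵: -240, -240, -240

-240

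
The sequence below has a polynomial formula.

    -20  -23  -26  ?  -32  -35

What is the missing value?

Using the first 3 terms:
Δ: -3, -3
Constant first difference = -3.
Extend forward: -26 − 3 = -29

-29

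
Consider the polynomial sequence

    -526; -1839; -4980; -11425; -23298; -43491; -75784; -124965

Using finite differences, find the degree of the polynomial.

Δ: -1313, -3141, -6445, -11873, -20193, -32293, -49181
Δ²: -1828, -3304, -5428, -8320, -12100, -16888
Δ³: -1476, -2124, -2892, -3780, -4788
Δ⁴: -648, -768, -888, -1008
Δ⁵: -120, -120, -120
The fifth differences are constant, so the polynomial has degree 5.

5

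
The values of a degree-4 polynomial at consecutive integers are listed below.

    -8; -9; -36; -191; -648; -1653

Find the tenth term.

D1: -1, -27, -155, -457, -1005
D2: -26, -128, -302, -548
D3: -102, -174, -246
D4: -72, -72
Constant fourth difference = -72, so extend:
-246 − 72 = -318;  -548 − 318 = -866;  -1005 − 866 = -1871;  -1653 − 1871 = -3524
-318 − 72 = -390;  -866 − 390 = -1256;  -1871 − 1256 = -3127;  -3524 − 3127 = -6651
-390 − 72 = -462;  -1256 − 462 = -1718;  -3127 − 1718 = -4845;  -6651 − 4845 = -11496
-462 − 72 = -534;  -1718 − 534 = -2252;  -4845 − 2252 = -7097;  -11496 − 7097 = -18593

-18593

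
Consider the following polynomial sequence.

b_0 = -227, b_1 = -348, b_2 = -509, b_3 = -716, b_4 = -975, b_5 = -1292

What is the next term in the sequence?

-1673

First differences: -121, -161, -207, -259, -317
Second differences: -40, -46, -52, -58
Third differences: -6, -6, -6
Constant third difference = -6, so extend:
-58 − 6 = -64;  -317 − 64 = -381;  -1292 − 381 = -1673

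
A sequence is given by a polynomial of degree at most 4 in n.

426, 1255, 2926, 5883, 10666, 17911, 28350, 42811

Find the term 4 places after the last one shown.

160795

829  1671  2957  4783  7245  10439  14461
842  1286  1826  2462  3194  4022
444  540  636  732  828
96  96  96  96
The fourth differences are constant (96).
828 + 96 = 924;  4022 + 924 = 4946;  14461 + 4946 = 19407;  42811 + 19407 = 62218
924 + 96 = 1020;  4946 + 1020 = 5966;  19407 + 5966 = 25373;  62218 + 25373 = 87591
1020 + 96 = 1116;  5966 + 1116 = 7082;  25373 + 7082 = 32455;  87591 + 32455 = 120046
1116 + 96 = 1212;  7082 + 1212 = 8294;  32455 + 8294 = 40749;  120046 + 40749 = 160795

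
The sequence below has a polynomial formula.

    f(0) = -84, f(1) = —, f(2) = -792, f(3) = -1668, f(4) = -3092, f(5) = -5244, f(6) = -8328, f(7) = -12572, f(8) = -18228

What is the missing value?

Using the last 7 terms:
Δ: -876, -1424, -2152, -3084, -4244, -5656
Δ²: -548, -728, -932, -1160, -1412
Δ³: -180, -204, -228, -252
Δ⁴: -24, -24, -24
Constant fourth difference = -24.
Extend backward: -180 + 24 = -156;  -548 + 156 = -392;  -876 + 392 = -484;  -792 + 484 = -308

-308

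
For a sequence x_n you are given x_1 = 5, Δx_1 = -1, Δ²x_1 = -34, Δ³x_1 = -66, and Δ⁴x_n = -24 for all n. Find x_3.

Build the table forward from the leading diagonal:
Δ⁴: -24  -24  -24
Δ³: -66  -90  -114
Δ²: -34  -100  -190
Δ: -1  -35  -135
x: 5  4  -31

-31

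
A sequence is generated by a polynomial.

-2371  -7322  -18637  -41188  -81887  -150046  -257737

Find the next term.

-420152

Δ: -4951, -11315, -22551, -40699, -68159, -107691
Δ²: -6364, -11236, -18148, -27460, -39532
Δ³: -4872, -6912, -9312, -12072
Δ⁴: -2040, -2400, -2760
Δ⁵: -360, -360
Constant fifth difference = -360, so extend:
-2760 − 360 = -3120;  -12072 − 3120 = -15192;  -39532 − 15192 = -54724;  -107691 − 54724 = -162415;  -257737 − 162415 = -420152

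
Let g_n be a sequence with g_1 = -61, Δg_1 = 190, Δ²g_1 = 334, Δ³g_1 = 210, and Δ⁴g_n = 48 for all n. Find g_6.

6569

Build the table forward from the leading diagonal:
Δ⁴: 48, 48, 48, 48, 48, 48
Δ³: 210, 258, 306, 354, 402, 450
Δ²: 334, 544, 802, 1108, 1462, 1864
Δ: 190, 524, 1068, 1870, 2978, 4440
g: -61, 129, 653, 1721, 3591, 6569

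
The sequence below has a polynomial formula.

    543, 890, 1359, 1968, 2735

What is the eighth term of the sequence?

6164

D1: 347  469  609  767
D2: 122  140  158
D3: 18  18
The third differences are constant (18).
158 + 18 = 176;  767 + 176 = 943;  2735 + 943 = 3678
176 + 18 = 194;  943 + 194 = 1137;  3678 + 1137 = 4815
194 + 18 = 212;  1137 + 212 = 1349;  4815 + 1349 = 6164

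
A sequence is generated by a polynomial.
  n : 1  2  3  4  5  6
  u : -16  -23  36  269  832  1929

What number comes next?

3812

D1: -7  59  233  563  1097
D2: 66  174  330  534
D3: 108  156  204
D4: 48  48
Constant fourth difference = 48, so extend:
204 + 48 = 252;  534 + 252 = 786;  1097 + 786 = 1883;  1929 + 1883 = 3812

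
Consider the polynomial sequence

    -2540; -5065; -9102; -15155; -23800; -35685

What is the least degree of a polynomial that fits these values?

First differences: -2525, -4037, -6053, -8645, -11885
Second differences: -1512, -2016, -2592, -3240
Third differences: -504, -576, -648
Fourth differences: -72, -72
The fourth differences are constant, so the polynomial has degree 4.

4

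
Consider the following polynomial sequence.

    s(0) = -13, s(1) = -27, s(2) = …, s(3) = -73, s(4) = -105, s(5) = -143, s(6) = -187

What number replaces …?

-47

Using the last 4 terms:
Δ: -32, -38, -44
Δ²: -6, -6
Constant second difference = -6.
Extend backward: -32 + 6 = -26;  -73 + 26 = -47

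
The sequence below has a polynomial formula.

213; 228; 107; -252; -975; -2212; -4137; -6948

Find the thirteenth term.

-42903

First differences: 15, -121, -359, -723, -1237, -1925, -2811
Second differences: -136, -238, -364, -514, -688, -886
Third differences: -102, -126, -150, -174, -198
Fourth differences: -24, -24, -24, -24
Constant fourth difference = -24, so extend:
-198 − 24 = -222;  -886 − 222 = -1108;  -2811 − 1108 = -3919;  -6948 − 3919 = -10867
-222 − 24 = -246;  -1108 − 246 = -1354;  -3919 − 1354 = -5273;  -10867 − 5273 = -16140
-246 − 24 = -270;  -1354 − 270 = -1624;  -5273 − 1624 = -6897;  -16140 − 6897 = -23037
-270 − 24 = -294;  -1624 − 294 = -1918;  -6897 − 1918 = -8815;  -23037 − 8815 = -31852
-294 − 24 = -318;  -1918 − 318 = -2236;  -8815 − 2236 = -11051;  -31852 − 11051 = -42903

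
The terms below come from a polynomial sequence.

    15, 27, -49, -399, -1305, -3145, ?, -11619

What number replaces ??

-6393

Using the first 6 terms:
D1: 12  -76  -350  -906  -1840
D2: -88  -274  -556  -934
D3: -186  -282  -378
D4: -96  -96
Constant fourth difference = -96.
Extend forward: -378 − 96 = -474;  -934 − 474 = -1408;  -1840 − 1408 = -3248;  -3145 − 3248 = -6393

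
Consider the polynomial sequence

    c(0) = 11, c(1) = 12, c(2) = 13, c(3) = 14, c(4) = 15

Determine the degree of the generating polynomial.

1, 1, 1, 1
The first differences are constant, so the polynomial has degree 1.

1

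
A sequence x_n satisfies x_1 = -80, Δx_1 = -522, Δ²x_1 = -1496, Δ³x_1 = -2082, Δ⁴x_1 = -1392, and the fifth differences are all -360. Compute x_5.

Build the table forward from the leading diagonal:
D5: -360  -360  -360  -360  -360
D4: -1392  -1752  -2112  -2472  -2832
D3: -2082  -3474  -5226  -7338  -9810
D2: -1496  -3578  -7052  -12278  -19616
D1: -522  -2018  -5596  -12648  -24926
x: -80  -602  -2620  -8216  -20864

-20864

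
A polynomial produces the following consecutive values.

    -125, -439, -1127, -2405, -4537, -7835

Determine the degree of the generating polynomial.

4

D1: -314, -688, -1278, -2132, -3298
D2: -374, -590, -854, -1166
D3: -216, -264, -312
D4: -48, -48
The fourth differences are constant, so the polynomial has degree 4.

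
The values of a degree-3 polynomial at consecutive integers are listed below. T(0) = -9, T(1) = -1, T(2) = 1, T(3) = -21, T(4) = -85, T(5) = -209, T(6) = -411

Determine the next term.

-709

Δ: 8  2  -22  -64  -124  -202
Δ²: -6  -24  -42  -60  -78
Δ³: -18  -18  -18  -18
Third differences constant at -18.
-78 − 18 = -96;  -202 − 96 = -298;  -411 − 298 = -709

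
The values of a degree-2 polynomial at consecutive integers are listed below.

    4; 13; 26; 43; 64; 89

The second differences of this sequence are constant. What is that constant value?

D1: 9, 13, 17, 21, 25
D2: 4, 4, 4, 4

4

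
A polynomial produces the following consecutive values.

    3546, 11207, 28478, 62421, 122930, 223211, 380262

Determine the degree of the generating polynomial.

5

First differences: 7661, 17271, 33943, 60509, 100281, 157051
Second differences: 9610, 16672, 26566, 39772, 56770
Third differences: 7062, 9894, 13206, 16998
Fourth differences: 2832, 3312, 3792
Fifth differences: 480, 480
The fifth differences are constant, so the polynomial has degree 5.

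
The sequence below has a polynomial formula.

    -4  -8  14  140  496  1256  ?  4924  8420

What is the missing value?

Using the first 6 terms:
Δ: -4, 22, 126, 356, 760
Δ²: 26, 104, 230, 404
Δ³: 78, 126, 174
Δ⁴: 48, 48
Constant fourth difference = 48.
Extend forward: 174 + 48 = 222;  404 + 222 = 626;  760 + 626 = 1386;  1256 + 1386 = 2642

2642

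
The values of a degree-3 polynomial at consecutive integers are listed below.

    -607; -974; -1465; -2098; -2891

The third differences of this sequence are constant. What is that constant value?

D1: -367, -491, -633, -793
D2: -124, -142, -160
D3: -18, -18

-18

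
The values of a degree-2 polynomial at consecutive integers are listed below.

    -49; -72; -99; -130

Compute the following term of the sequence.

-165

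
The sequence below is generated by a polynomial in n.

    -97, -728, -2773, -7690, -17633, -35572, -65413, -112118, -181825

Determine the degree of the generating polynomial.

-631, -2045, -4917, -9943, -17939, -29841, -46705, -69707
-1414, -2872, -5026, -7996, -11902, -16864, -23002
-1458, -2154, -2970, -3906, -4962, -6138
-696, -816, -936, -1056, -1176
-120, -120, -120, -120
The fifth differences are constant, so the polynomial has degree 5.

5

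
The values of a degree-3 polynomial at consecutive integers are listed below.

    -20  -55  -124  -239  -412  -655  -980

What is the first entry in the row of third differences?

Δ: -35, -69, -115, -173, -243, -325
Δ²: -34, -46, -58, -70, -82
Δ³: -12, -12, -12, -12

-12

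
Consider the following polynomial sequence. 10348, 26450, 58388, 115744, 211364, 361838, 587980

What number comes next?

915308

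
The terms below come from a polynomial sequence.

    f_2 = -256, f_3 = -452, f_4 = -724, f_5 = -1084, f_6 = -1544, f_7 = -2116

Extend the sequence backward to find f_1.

First differences: -196, -272, -360, -460, -572
Second differences: -76, -88, -100, -112
Third differences: -12, -12, -12
The third differences are constant at -12.
Work back: -76 + 12 = -64;  -196 + 64 = -132;  -256 + 132 = -124

-124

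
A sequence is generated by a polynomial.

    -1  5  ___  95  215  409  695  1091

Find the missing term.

31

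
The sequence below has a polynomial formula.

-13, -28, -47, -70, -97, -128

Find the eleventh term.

First differences: -15  -19  -23  -27  -31
Second differences: -4  -4  -4  -4
The second differences are constant (-4).
-31 − 4 = -35;  -128 − 35 = -163
-35 − 4 = -39;  -163 − 39 = -202
-39 − 4 = -43;  -202 − 43 = -245
-43 − 4 = -47;  -245 − 47 = -292
-47 − 4 = -51;  -292 − 51 = -343

-343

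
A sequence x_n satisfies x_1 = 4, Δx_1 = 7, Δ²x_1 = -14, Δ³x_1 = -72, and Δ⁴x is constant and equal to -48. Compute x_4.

-89

Build the table forward from the leading diagonal:
Fourth differences: -48  -48  -48  -48
Third differences: -72  -120  -168  -216
Second differences: -14  -86  -206  -374
First differences: 7  -7  -93  -299
x: 4  11  4  -89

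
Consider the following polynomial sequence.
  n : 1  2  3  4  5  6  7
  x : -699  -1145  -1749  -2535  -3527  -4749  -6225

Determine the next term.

-7979

D1: -446, -604, -786, -992, -1222, -1476
D2: -158, -182, -206, -230, -254
D3: -24, -24, -24, -24
Constant third difference = -24, so extend:
-254 − 24 = -278;  -1476 − 278 = -1754;  -6225 − 1754 = -7979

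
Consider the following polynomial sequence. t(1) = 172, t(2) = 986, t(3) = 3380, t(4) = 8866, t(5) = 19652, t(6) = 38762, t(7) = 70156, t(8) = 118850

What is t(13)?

886420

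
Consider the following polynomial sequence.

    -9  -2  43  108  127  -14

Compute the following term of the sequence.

-477

Δ: 7 , 45 , 65 , 19 , -141
Δ²: 38 , 20 , -46 , -160
Δ³: -18 , -66 , -114
Δ⁴: -48 , -48
Constant fourth difference = -48, so extend:
-114 − 48 = -162;  -160 − 162 = -322;  -141 − 322 = -463;  -14 − 463 = -477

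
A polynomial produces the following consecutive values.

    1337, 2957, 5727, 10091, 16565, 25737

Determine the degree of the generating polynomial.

4

D1: 1620, 2770, 4364, 6474, 9172
D2: 1150, 1594, 2110, 2698
D3: 444, 516, 588
D4: 72, 72
The fourth differences are constant, so the polynomial has degree 4.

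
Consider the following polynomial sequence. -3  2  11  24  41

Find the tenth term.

First differences: 5, 9, 13, 17
Second differences: 4, 4, 4
Constant second difference = 4, so extend:
17 + 4 = 21;  41 + 21 = 62
21 + 4 = 25;  62 + 25 = 87
25 + 4 = 29;  87 + 29 = 116
29 + 4 = 33;  116 + 33 = 149
33 + 4 = 37;  149 + 37 = 186

186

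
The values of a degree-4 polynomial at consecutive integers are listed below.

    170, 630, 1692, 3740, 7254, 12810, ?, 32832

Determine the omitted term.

Using the first 6 terms:
D1: 460, 1062, 2048, 3514, 5556
D2: 602, 986, 1466, 2042
D3: 384, 480, 576
D4: 96, 96
Constant fourth difference = 96.
Extend forward: 576 + 96 = 672;  2042 + 672 = 2714;  5556 + 2714 = 8270;  12810 + 8270 = 21080

21080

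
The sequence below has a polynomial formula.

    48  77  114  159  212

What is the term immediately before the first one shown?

29, 37, 45, 53
8, 8, 8
The second differences are constant at 8.
Work back: 29 − 8 = 21;  48 − 21 = 27

27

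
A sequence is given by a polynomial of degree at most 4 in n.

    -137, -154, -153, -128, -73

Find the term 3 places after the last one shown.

332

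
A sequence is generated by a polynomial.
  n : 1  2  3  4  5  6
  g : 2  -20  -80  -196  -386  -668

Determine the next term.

-1060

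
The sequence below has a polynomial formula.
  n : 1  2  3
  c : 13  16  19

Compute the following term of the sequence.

D1: 3  3
First differences constant at 3.
19 + 3 = 22

22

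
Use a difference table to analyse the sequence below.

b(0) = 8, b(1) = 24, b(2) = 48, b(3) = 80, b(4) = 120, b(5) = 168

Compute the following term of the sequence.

16, 24, 32, 40, 48
8, 8, 8, 8
The second differences are constant (8).
48 + 8 = 56;  168 + 56 = 224

224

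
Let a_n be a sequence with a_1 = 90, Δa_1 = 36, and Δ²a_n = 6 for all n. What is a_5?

Build the table forward from the leading diagonal:
Δ²: 6, 6, 6, 6, 6
Δ: 36, 42, 48, 54, 60
a: 90, 126, 168, 216, 270

270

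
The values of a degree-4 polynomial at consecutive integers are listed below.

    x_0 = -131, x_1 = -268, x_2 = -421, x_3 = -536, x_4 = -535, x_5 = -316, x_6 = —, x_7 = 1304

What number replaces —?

Using the first 6 terms:
-137  -153  -115  1  219
-16  38  116  218
54  78  102
24  24
Constant fourth difference = 24.
Extend forward: 102 + 24 = 126;  218 + 126 = 344;  219 + 344 = 563;  -316 + 563 = 247

247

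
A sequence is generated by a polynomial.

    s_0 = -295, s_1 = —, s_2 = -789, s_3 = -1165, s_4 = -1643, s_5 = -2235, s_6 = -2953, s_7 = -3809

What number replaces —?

Using the last 6 terms:
-376  -478  -592  -718  -856
-102  -114  -126  -138
-12  -12  -12
Constant third difference = -12.
Extend backward: -102 + 12 = -90;  -376 + 90 = -286;  -789 + 286 = -503

-503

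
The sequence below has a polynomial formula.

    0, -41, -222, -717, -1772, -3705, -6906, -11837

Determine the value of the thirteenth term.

-83652

-41, -181, -495, -1055, -1933, -3201, -4931
-140, -314, -560, -878, -1268, -1730
-174, -246, -318, -390, -462
-72, -72, -72, -72
The fourth differences are constant (-72).
-462 − 72 = -534;  -1730 − 534 = -2264;  -4931 − 2264 = -7195;  -11837 − 7195 = -19032
-534 − 72 = -606;  -2264 − 606 = -2870;  -7195 − 2870 = -10065;  -19032 − 10065 = -29097
-606 − 72 = -678;  -2870 − 678 = -3548;  -10065 − 3548 = -13613;  -29097 − 13613 = -42710
-678 − 72 = -750;  -3548 − 750 = -4298;  -13613 − 4298 = -17911;  -42710 − 17911 = -60621
-750 − 72 = -822;  -4298 − 822 = -5120;  -17911 − 5120 = -23031;  -60621 − 23031 = -83652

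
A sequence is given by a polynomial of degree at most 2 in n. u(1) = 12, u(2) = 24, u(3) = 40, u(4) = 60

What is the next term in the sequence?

D1: 12, 16, 20
D2: 4, 4
Constant second difference = 4, so extend:
20 + 4 = 24;  60 + 24 = 84

84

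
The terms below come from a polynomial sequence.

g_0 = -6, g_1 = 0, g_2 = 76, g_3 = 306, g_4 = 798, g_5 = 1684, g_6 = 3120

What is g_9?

D1: 6 , 76 , 230 , 492 , 886 , 1436
D2: 70 , 154 , 262 , 394 , 550
D3: 84 , 108 , 132 , 156
D4: 24 , 24 , 24
Fourth differences constant at 24.
156 + 24 = 180;  550 + 180 = 730;  1436 + 730 = 2166;  3120 + 2166 = 5286
180 + 24 = 204;  730 + 204 = 934;  2166 + 934 = 3100;  5286 + 3100 = 8386
204 + 24 = 228;  934 + 228 = 1162;  3100 + 1162 = 4262;  8386 + 4262 = 12648

12648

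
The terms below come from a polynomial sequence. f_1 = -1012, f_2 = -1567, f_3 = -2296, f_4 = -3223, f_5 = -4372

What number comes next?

D1: -555 , -729 , -927 , -1149
D2: -174 , -198 , -222
D3: -24 , -24
Third differences constant at -24.
-222 − 24 = -246;  -1149 − 246 = -1395;  -4372 − 1395 = -5767

-5767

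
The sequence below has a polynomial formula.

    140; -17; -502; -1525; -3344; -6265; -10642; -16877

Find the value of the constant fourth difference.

First differences: -157, -485, -1023, -1819, -2921, -4377, -6235
Second differences: -328, -538, -796, -1102, -1456, -1858
Third differences: -210, -258, -306, -354, -402
Fourth differences: -48, -48, -48, -48

-48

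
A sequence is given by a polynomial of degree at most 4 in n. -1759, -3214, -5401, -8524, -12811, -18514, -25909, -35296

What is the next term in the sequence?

-46999

First differences: -1455, -2187, -3123, -4287, -5703, -7395, -9387
Second differences: -732, -936, -1164, -1416, -1692, -1992
Third differences: -204, -228, -252, -276, -300
Fourth differences: -24, -24, -24, -24
Constant fourth difference = -24, so extend:
-300 − 24 = -324;  -1992 − 324 = -2316;  -9387 − 2316 = -11703;  -35296 − 11703 = -46999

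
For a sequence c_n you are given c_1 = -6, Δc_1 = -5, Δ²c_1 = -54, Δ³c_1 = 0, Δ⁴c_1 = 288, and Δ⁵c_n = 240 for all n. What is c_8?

13945

Build the table forward from the leading diagonal:
D5: 240  240  240  240  240  240  240  240
D4: 288  528  768  1008  1248  1488  1728  1968
D3: 0  288  816  1584  2592  3840  5328  7056
D2: -54  -54  234  1050  2634  5226  9066  14394
D1: -5  -59  -113  121  1171  3805  9031  18097
c: -6  -11  -70  -183  -62  1109  4914  13945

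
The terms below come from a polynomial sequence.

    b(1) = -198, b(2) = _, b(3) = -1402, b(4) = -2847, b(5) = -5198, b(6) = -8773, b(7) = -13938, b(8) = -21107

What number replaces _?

-593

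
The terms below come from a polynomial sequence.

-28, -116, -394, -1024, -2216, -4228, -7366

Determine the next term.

-11984

-88, -278, -630, -1192, -2012, -3138
-190, -352, -562, -820, -1126
-162, -210, -258, -306
-48, -48, -48
Fourth differences constant at -48.
-306 − 48 = -354;  -1126 − 354 = -1480;  -3138 − 1480 = -4618;  -7366 − 4618 = -11984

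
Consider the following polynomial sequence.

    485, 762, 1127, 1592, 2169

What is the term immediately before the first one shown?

284

D1: 277  365  465  577
D2: 88  100  112
D3: 12  12
The third differences are constant at 12.
Work back: 88 − 12 = 76;  277 − 76 = 201;  485 − 201 = 284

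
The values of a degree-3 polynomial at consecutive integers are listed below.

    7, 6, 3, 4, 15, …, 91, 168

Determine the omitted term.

Using the first 5 terms:
D1: -1  -3  1  11
D2: -2  4  10
D3: 6  6
Constant third difference = 6.
Extend forward: 10 + 6 = 16;  11 + 16 = 27;  15 + 27 = 42

42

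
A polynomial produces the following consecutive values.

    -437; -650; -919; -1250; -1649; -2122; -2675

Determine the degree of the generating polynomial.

3

D1: -213, -269, -331, -399, -473, -553
D2: -56, -62, -68, -74, -80
D3: -6, -6, -6, -6
The third differences are constant, so the polynomial has degree 3.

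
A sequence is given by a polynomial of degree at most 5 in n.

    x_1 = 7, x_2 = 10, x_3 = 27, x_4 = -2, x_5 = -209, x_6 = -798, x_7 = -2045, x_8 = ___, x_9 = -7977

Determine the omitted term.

-4298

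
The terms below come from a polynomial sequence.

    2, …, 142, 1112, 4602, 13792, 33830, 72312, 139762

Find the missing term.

0

Using the last 7 terms:
Δ: 970  3490  9190  20038  38482  67450
Δ²: 2520  5700  10848  18444  28968
Δ³: 3180  5148  7596  10524
Δ⁴: 1968  2448  2928
Δ⁵: 480  480
Constant fifth difference = 480.
Extend backward: 1968 − 480 = 1488;  3180 − 1488 = 1692;  2520 − 1692 = 828;  970 − 828 = 142;  142 − 142 = 0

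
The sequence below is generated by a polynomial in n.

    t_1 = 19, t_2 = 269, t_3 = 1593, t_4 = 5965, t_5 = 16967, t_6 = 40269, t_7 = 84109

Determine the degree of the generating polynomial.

5

D1: 250, 1324, 4372, 11002, 23302, 43840
D2: 1074, 3048, 6630, 12300, 20538
D3: 1974, 3582, 5670, 8238
D4: 1608, 2088, 2568
D5: 480, 480
The fifth differences are constant, so the polynomial has degree 5.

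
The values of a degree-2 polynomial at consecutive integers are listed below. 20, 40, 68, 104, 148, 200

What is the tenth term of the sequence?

20  28  36  44  52
8  8  8  8
Constant second difference = 8, so extend:
52 + 8 = 60;  200 + 60 = 260
60 + 8 = 68;  260 + 68 = 328
68 + 8 = 76;  328 + 76 = 404
76 + 8 = 84;  404 + 84 = 488

488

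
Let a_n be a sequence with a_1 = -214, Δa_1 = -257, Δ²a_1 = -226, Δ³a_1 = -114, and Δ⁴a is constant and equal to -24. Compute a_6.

Build the table forward from the leading diagonal:
Fourth differences: -24, -24, -24, -24, -24, -24
Third differences: -114, -138, -162, -186, -210, -234
Second differences: -226, -340, -478, -640, -826, -1036
First differences: -257, -483, -823, -1301, -1941, -2767
a: -214, -471, -954, -1777, -3078, -5019

-5019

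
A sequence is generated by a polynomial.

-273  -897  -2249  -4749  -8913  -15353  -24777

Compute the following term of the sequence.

-37989

D1: -624, -1352, -2500, -4164, -6440, -9424
D2: -728, -1148, -1664, -2276, -2984
D3: -420, -516, -612, -708
D4: -96, -96, -96
Constant fourth difference = -96, so extend:
-708 − 96 = -804;  -2984 − 804 = -3788;  -9424 − 3788 = -13212;  -24777 − 13212 = -37989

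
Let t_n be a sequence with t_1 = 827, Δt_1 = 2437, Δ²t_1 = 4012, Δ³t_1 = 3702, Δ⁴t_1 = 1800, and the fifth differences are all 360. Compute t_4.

23876

Build the table forward from the leading diagonal:
Δ⁵: 360, 360, 360, 360
Δ⁴: 1800, 2160, 2520, 2880
Δ³: 3702, 5502, 7662, 10182
Δ²: 4012, 7714, 13216, 20878
Δ: 2437, 6449, 14163, 27379
t: 827, 3264, 9713, 23876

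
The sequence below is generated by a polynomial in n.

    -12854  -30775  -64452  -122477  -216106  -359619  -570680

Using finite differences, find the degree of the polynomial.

First differences: -17921, -33677, -58025, -93629, -143513, -211061
Second differences: -15756, -24348, -35604, -49884, -67548
Third differences: -8592, -11256, -14280, -17664
Fourth differences: -2664, -3024, -3384
Fifth differences: -360, -360
The fifth differences are constant, so the polynomial has degree 5.

5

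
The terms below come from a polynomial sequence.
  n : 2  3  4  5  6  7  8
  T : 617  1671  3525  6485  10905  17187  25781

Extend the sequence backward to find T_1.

105

First differences: 1054  1854  2960  4420  6282  8594
Second differences: 800  1106  1460  1862  2312
Third differences: 306  354  402  450
Fourth differences: 48  48  48
The fourth differences are constant at 48.
Work back: 306 − 48 = 258;  800 − 258 = 542;  1054 − 542 = 512;  617 − 512 = 105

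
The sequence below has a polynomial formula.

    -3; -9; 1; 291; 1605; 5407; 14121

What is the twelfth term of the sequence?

313651

Δ: -6 , 10 , 290 , 1314 , 3802 , 8714
Δ²: 16 , 280 , 1024 , 2488 , 4912
Δ³: 264 , 744 , 1464 , 2424
Δ⁴: 480 , 720 , 960
Δ⁵: 240 , 240
Fifth differences constant at 240.
960 + 240 = 1200;  2424 + 1200 = 3624;  4912 + 3624 = 8536;  8714 + 8536 = 17250;  14121 + 17250 = 31371
1200 + 240 = 1440;  3624 + 1440 = 5064;  8536 + 5064 = 13600;  17250 + 13600 = 30850;  31371 + 30850 = 62221
1440 + 240 = 1680;  5064 + 1680 = 6744;  13600 + 6744 = 20344;  30850 + 20344 = 51194;  62221 + 51194 = 113415
1680 + 240 = 1920;  6744 + 1920 = 8664;  20344 + 8664 = 29008;  51194 + 29008 = 80202;  113415 + 80202 = 193617
1920 + 240 = 2160;  8664 + 2160 = 10824;  29008 + 10824 = 39832;  80202 + 39832 = 120034;  193617 + 120034 = 313651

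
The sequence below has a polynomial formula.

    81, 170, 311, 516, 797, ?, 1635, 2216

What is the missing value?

1166

Using the first 5 terms:
Δ: 89, 141, 205, 281
Δ²: 52, 64, 76
Δ³: 12, 12
Constant third difference = 12.
Extend forward: 76 + 12 = 88;  281 + 88 = 369;  797 + 369 = 1166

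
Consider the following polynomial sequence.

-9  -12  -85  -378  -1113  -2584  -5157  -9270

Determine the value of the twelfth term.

-52402

First differences: -3, -73, -293, -735, -1471, -2573, -4113
Second differences: -70, -220, -442, -736, -1102, -1540
Third differences: -150, -222, -294, -366, -438
Fourth differences: -72, -72, -72, -72
Constant fourth difference = -72, so extend:
-438 − 72 = -510;  -1540 − 510 = -2050;  -4113 − 2050 = -6163;  -9270 − 6163 = -15433
-510 − 72 = -582;  -2050 − 582 = -2632;  -6163 − 2632 = -8795;  -15433 − 8795 = -24228
-582 − 72 = -654;  -2632 − 654 = -3286;  -8795 − 3286 = -12081;  -24228 − 12081 = -36309
-654 − 72 = -726;  -3286 − 726 = -4012;  -12081 − 4012 = -16093;  -36309 − 16093 = -52402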